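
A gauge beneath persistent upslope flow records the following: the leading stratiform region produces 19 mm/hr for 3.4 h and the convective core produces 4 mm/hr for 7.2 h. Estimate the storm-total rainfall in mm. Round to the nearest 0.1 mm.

total ≈ 93.4 mm

Total = Σ Rᵢ Δtᵢ = 19 × 3.4 + 4 × 7.2
      = 64.6 + 28.8 = 93.4 mm.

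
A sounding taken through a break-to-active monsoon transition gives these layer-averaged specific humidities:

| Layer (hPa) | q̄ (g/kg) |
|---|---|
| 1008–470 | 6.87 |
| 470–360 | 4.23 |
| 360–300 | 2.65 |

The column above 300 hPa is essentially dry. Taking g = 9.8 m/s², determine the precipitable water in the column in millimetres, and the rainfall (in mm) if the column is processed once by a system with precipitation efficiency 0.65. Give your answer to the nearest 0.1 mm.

PW ≈ 44.1 mm; rainfall ≈ 28.7 mm

Precipitable water is the column-integrated vapour mass per unit area: PW = (1/g) Σ q̄ Δp, with q in kg/kg and Δp in Pa (1 kg/m² of water = 1 mm).
Layer 1008–470 hPa: Δp = 538 hPa = 53800 Pa, q̄ = 0.00687 kg/kg → 0.00687 × 53800 / 9.8 = 37.71 mm
Layer 470–360 hPa: Δp = 110 hPa = 11000 Pa, q̄ = 0.00423 kg/kg → 0.00423 × 11000 / 9.8 = 4.75 mm
Layer 360–300 hPa: Δp = 60 hPa = 6000 Pa, q̄ = 0.00265 kg/kg → 0.00265 × 6000 / 9.8 = 1.62 mm
PW = 37.71 + 4.75 + 1.62 = 44.08 ≈ 44.1 mm.
Rainfall = ε × PW = 0.65 × 44.1 = 28.7 mm.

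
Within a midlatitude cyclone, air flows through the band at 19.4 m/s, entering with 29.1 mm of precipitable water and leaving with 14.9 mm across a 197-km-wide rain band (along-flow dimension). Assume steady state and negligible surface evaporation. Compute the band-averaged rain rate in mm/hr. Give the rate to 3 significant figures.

Column moisture flux per unit crosswind length is F = V × PW.
Inflow: F_in = 19.4 × 29.1 = 564.54 mm·m/s
Outflow: F_out = 19.4 × 14.9 = 289.06 mm·m/s
Steady-state rate R = (F_in − F_out)/L = (564.54 − 289.06) / 197000 m = 1.398e-03 mm/s.
R = 1.398e-03 × 3600 = 5.03 mm/hr.

R ≈ 5.03 mm/hr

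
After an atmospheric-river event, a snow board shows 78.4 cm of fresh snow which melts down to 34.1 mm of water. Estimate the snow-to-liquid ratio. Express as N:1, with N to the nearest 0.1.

ratio ≈ 23.0

Ratio = snow depth / SWE = 784 mm / 34.1 mm = 23.0, i.e. 23.0:1.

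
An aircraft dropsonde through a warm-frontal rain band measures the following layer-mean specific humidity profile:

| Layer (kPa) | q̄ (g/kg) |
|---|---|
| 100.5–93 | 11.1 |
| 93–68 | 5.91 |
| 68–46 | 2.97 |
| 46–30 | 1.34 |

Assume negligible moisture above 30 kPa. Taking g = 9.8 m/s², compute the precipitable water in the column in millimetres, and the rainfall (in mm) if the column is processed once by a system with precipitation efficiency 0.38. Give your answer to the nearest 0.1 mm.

PW ≈ 32.4 mm; rainfall ≈ 12.3 mm

Precipitable water is the column-integrated vapour mass per unit area: PW = (1/g) Σ q̄ Δp, with q in kg/kg and Δp in Pa (1 kg/m² of water = 1 mm).
Layer 100.5–93 kPa: Δp = 75 hPa = 7500 Pa, q̄ = 0.0111 kg/kg → 0.0111 × 7500 / 9.8 = 8.49 mm
Layer 93–68 kPa: Δp = 250 hPa = 25000 Pa, q̄ = 0.00591 kg/kg → 0.00591 × 25000 / 9.8 = 15.08 mm
Layer 68–46 kPa: Δp = 220 hPa = 22000 Pa, q̄ = 0.00297 kg/kg → 0.00297 × 22000 / 9.8 = 6.67 mm
Layer 46–30 kPa: Δp = 160 hPa = 16000 Pa, q̄ = 0.00134 kg/kg → 0.00134 × 16000 / 9.8 = 2.19 mm
PW = 8.49 + 15.08 + 6.67 + 2.19 = 32.43 ≈ 32.4 mm.
Rainfall = ε × PW = 0.38 × 32.4 = 12.3 mm.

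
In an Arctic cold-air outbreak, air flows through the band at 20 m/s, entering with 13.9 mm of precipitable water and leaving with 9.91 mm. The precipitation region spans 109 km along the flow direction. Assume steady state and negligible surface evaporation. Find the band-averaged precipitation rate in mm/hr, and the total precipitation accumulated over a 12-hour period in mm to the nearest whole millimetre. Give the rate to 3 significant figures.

Column moisture flux per unit crosswind length is F = V × PW.
Inflow: F_in = 20 × 13.9 = 278 mm·m/s
Outflow: F_out = 20 × 9.91 = 198.2 mm·m/s
Steady-state rate R = (F_in − F_out)/L = (278 − 198.2) / 109000 m = 7.321e-04 mm/s.
R = 7.321e-04 × 3600 = 2.64 mm/hr.
Over 12 h: total = 2.64 × 12 = 31.68 ≈ 32 mm.

R ≈ 2.64 mm/hr; total ≈ 32 mm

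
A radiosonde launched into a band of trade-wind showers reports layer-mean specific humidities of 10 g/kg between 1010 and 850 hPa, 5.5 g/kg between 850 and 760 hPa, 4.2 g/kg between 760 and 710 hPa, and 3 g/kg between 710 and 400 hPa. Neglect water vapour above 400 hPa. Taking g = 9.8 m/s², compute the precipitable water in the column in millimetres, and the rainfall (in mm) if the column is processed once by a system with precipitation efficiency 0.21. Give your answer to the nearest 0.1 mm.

PW ≈ 33.0 mm; rainfall ≈ 6.9 mm

Precipitable water is the column-integrated vapour mass per unit area: PW = (1/g) Σ q̄ Δp, with q in kg/kg and Δp in Pa (1 kg/m² of water = 1 mm).
Layer 1010–850 hPa: Δp = 160 hPa = 16000 Pa, q̄ = 0.01 kg/kg → 0.01 × 16000 / 9.8 = 16.33 mm
Layer 850–760 hPa: Δp = 90 hPa = 9000 Pa, q̄ = 0.0055 kg/kg → 0.0055 × 9000 / 9.8 = 5.05 mm
Layer 760–710 hPa: Δp = 50 hPa = 5000 Pa, q̄ = 0.0042 kg/kg → 0.0042 × 5000 / 9.8 = 2.14 mm
Layer 710–400 hPa: Δp = 310 hPa = 31000 Pa, q̄ = 0.003 kg/kg → 0.003 × 31000 / 9.8 = 9.49 mm
PW = 16.33 + 5.05 + 2.14 + 9.49 = 33.01 ≈ 33.0 mm.
Rainfall = ε × PW = 0.21 × 33.0 = 6.9 mm.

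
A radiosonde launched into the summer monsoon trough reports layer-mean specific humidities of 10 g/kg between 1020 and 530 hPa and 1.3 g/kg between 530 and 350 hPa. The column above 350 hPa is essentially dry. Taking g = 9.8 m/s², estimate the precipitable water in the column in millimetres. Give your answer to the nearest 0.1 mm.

Precipitable water is the column-integrated vapour mass per unit area: PW = (1/g) Σ q̄ Δp, with q in kg/kg and Δp in Pa (1 kg/m² of water = 1 mm).
Layer 1020–530 hPa: Δp = 490 hPa = 49000 Pa, q̄ = 0.01 kg/kg → 0.01 × 49000 / 9.8 = 50.00 mm
Layer 530–350 hPa: Δp = 180 hPa = 18000 Pa, q̄ = 0.0013 kg/kg → 0.0013 × 18000 / 9.8 = 2.39 mm
PW = 50.00 + 2.39 = 52.39 ≈ 52.4 mm.

PW ≈ 52.4 mm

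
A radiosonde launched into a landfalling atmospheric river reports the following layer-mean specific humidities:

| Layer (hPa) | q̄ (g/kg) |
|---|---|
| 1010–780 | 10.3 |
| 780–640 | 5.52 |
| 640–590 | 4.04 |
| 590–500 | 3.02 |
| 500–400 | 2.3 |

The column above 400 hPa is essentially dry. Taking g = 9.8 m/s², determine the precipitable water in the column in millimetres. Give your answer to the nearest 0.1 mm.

PW ≈ 39.2 mm

Precipitable water is the column-integrated vapour mass per unit area: PW = (1/g) Σ q̄ Δp, with q in kg/kg and Δp in Pa (1 kg/m² of water = 1 mm).
Layer 1010–780 hPa: Δp = 230 hPa = 23000 Pa, q̄ = 0.0103 kg/kg → 0.0103 × 23000 / 9.8 = 24.17 mm
Layer 780–640 hPa: Δp = 140 hPa = 14000 Pa, q̄ = 0.00552 kg/kg → 0.00552 × 14000 / 9.8 = 7.89 mm
Layer 640–590 hPa: Δp = 50 hPa = 5000 Pa, q̄ = 0.00404 kg/kg → 0.00404 × 5000 / 9.8 = 2.06 mm
Layer 590–500 hPa: Δp = 90 hPa = 9000 Pa, q̄ = 0.00302 kg/kg → 0.00302 × 9000 / 9.8 = 2.77 mm
Layer 500–400 hPa: Δp = 100 hPa = 10000 Pa, q̄ = 0.0023 kg/kg → 0.0023 × 10000 / 9.8 = 2.35 mm
PW = 24.17 + 7.89 + 2.06 + 2.77 + 2.35 = 39.24 ≈ 39.2 mm.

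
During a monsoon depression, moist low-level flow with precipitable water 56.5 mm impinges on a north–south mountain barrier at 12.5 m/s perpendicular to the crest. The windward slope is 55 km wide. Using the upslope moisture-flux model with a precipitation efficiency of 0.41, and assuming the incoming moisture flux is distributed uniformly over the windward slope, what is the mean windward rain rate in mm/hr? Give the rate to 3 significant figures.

Incoming column moisture flux per unit ridge length: F = V × PW = 12.5 × 56.5 = 706.25 mm·m/s.
Spread over the 55 km slope with efficiency ε = 0.41: R = ε·F/W = 0.41 × 706.25 / 55000 m = 5.265e-03 mm/s.
R = 5.265e-03 × 3600 = 19.0 mm/hr.

R ≈ 19.0 mm/hr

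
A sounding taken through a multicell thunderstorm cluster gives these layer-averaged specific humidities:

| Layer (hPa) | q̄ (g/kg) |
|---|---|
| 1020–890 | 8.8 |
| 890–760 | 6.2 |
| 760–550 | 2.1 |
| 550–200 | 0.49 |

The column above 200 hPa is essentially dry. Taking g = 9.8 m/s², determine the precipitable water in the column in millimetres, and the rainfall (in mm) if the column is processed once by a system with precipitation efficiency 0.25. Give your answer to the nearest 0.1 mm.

Precipitable water is the column-integrated vapour mass per unit area: PW = (1/g) Σ q̄ Δp, with q in kg/kg and Δp in Pa (1 kg/m² of water = 1 mm).
Layer 1020–890 hPa: Δp = 130 hPa = 13000 Pa, q̄ = 0.0088 kg/kg → 0.0088 × 13000 / 9.8 = 11.67 mm
Layer 890–760 hPa: Δp = 130 hPa = 13000 Pa, q̄ = 0.0062 kg/kg → 0.0062 × 13000 / 9.8 = 8.22 mm
Layer 760–550 hPa: Δp = 210 hPa = 21000 Pa, q̄ = 0.0021 kg/kg → 0.0021 × 21000 / 9.8 = 4.50 mm
Layer 550–200 hPa: Δp = 350 hPa = 35000 Pa, q̄ = 0.00049 kg/kg → 0.00049 × 35000 / 9.8 = 1.75 mm
PW = 11.67 + 8.22 + 4.50 + 1.75 = 26.14 ≈ 26.1 mm.
Rainfall = ε × PW = 0.25 × 26.1 = 6.5 mm.

PW ≈ 26.1 mm; rainfall ≈ 6.5 mm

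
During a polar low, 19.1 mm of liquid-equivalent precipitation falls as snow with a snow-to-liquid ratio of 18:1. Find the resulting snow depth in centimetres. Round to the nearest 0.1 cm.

snow depth ≈ 34.4 cm

Snow depth = liquid × ratio = 19.1 mm × 18 = 343.8 mm = 34.4 cm.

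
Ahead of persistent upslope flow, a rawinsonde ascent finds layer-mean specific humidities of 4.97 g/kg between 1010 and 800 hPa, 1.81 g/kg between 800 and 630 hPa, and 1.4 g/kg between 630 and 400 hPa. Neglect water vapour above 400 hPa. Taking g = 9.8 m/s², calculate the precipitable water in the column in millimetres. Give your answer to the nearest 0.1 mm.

PW ≈ 17.1 mm

Precipitable water is the column-integrated vapour mass per unit area: PW = (1/g) Σ q̄ Δp, with q in kg/kg and Δp in Pa (1 kg/m² of water = 1 mm).
Layer 1010–800 hPa: Δp = 210 hPa = 21000 Pa, q̄ = 0.00497 kg/kg → 0.00497 × 21000 / 9.8 = 10.65 mm
Layer 800–630 hPa: Δp = 170 hPa = 17000 Pa, q̄ = 0.00181 kg/kg → 0.00181 × 17000 / 9.8 = 3.14 mm
Layer 630–400 hPa: Δp = 230 hPa = 23000 Pa, q̄ = 0.0014 kg/kg → 0.0014 × 23000 / 9.8 = 3.29 mm
PW = 10.65 + 3.14 + 3.29 = 17.08 ≈ 17.1 mm.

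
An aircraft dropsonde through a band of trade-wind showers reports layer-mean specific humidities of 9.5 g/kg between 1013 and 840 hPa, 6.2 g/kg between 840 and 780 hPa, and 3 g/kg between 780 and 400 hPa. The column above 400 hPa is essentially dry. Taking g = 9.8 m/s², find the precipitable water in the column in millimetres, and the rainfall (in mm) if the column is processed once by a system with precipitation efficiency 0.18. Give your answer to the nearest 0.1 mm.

PW ≈ 32.2 mm; rainfall ≈ 5.8 mm

Precipitable water is the column-integrated vapour mass per unit area: PW = (1/g) Σ q̄ Δp, with q in kg/kg and Δp in Pa (1 kg/m² of water = 1 mm).
Layer 1013–840 hPa: Δp = 173 hPa = 17300 Pa, q̄ = 0.0095 kg/kg → 0.0095 × 17300 / 9.8 = 16.77 mm
Layer 840–780 hPa: Δp = 60 hPa = 6000 Pa, q̄ = 0.0062 kg/kg → 0.0062 × 6000 / 9.8 = 3.80 mm
Layer 780–400 hPa: Δp = 380 hPa = 38000 Pa, q̄ = 0.003 kg/kg → 0.003 × 38000 / 9.8 = 11.63 mm
PW = 16.77 + 3.80 + 11.63 = 32.20 ≈ 32.2 mm.
Rainfall = ε × PW = 0.18 × 32.2 = 5.8 mm.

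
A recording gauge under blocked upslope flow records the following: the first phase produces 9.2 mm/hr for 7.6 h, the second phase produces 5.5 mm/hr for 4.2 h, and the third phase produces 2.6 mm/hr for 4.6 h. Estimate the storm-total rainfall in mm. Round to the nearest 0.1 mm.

total ≈ 105.0 mm

Total = Σ Rᵢ Δtᵢ = 9.2 × 7.6 + 5.5 × 4.2 + 2.6 × 4.6
      = 69.92 + 23.1 + 11.96 = 105.0 mm.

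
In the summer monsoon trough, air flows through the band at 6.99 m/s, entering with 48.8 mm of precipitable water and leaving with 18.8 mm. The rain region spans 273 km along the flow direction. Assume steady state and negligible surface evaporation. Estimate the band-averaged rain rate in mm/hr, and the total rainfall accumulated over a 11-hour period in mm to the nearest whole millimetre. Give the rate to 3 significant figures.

R ≈ 2.77 mm/hr; total ≈ 30 mm

Column moisture flux per unit crosswind length is F = V × PW.
Inflow: F_in = 6.99 × 48.8 = 341.112 mm·m/s
Outflow: F_out = 6.99 × 18.8 = 131.412 mm·m/s
Steady-state rate R = (F_in − F_out)/L = (341.112 − 131.412) / 273000 m = 7.681e-04 mm/s.
R = 7.681e-04 × 3600 = 2.77 mm/hr.
Over 11 h: total = 2.77 × 11 = 30.47 ≈ 30 mm.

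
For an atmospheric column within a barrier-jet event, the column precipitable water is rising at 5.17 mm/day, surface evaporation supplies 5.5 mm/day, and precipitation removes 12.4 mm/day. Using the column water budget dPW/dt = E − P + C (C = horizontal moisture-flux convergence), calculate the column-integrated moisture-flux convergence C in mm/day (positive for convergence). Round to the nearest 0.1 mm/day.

dPW/dt = +5.17 mm/day.
C = dPW/dt − E + P = (+5.17) − 5.5 + 12.4 = 12.1 mm/day.

C ≈ 12.1 mm/day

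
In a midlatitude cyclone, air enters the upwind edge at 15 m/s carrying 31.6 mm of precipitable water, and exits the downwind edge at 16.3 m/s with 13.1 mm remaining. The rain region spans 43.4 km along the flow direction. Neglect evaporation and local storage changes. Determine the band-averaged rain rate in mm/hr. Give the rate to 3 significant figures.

R ≈ 21.6 mm/hr

Column moisture flux per unit crosswind length is F = V × PW.
Inflow: F_in = 15 × 31.6 = 474 mm·m/s
Outflow: F_out = 16.3 × 13.1 = 213.53 mm·m/s
Steady-state rate R = (F_in − F_out)/L = (474 − 213.53) / 43400 m = 6.002e-03 mm/s.
R = 6.002e-03 × 3600 = 21.6 mm/hr.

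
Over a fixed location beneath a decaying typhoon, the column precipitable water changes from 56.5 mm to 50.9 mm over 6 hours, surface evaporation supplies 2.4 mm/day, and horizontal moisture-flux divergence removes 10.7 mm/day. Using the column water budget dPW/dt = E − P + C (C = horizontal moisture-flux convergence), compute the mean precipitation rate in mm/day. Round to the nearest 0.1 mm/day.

P ≈ 14.1 mm/day

dPW/dt = (50.9 − 56.5) mm / (6/24 day) = -22.400 mm/day.
P = E + C − dPW/dt = 2.4 + (-10.7) − (-22.400) = 14.1 mm/day.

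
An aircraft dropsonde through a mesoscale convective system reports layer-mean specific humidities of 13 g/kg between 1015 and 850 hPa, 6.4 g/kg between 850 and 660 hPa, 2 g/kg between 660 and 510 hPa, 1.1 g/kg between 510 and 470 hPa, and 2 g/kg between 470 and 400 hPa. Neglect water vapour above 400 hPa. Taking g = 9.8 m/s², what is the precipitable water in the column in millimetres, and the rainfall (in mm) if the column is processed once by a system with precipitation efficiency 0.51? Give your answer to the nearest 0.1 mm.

PW ≈ 39.2 mm; rainfall ≈ 20.0 mm

Precipitable water is the column-integrated vapour mass per unit area: PW = (1/g) Σ q̄ Δp, with q in kg/kg and Δp in Pa (1 kg/m² of water = 1 mm).
Layer 1015–850 hPa: Δp = 165 hPa = 16500 Pa, q̄ = 0.013 kg/kg → 0.013 × 16500 / 9.8 = 21.89 mm
Layer 850–660 hPa: Δp = 190 hPa = 19000 Pa, q̄ = 0.0064 kg/kg → 0.0064 × 19000 / 9.8 = 12.41 mm
Layer 660–510 hPa: Δp = 150 hPa = 15000 Pa, q̄ = 0.002 kg/kg → 0.002 × 15000 / 9.8 = 3.06 mm
Layer 510–470 hPa: Δp = 40 hPa = 4000 Pa, q̄ = 0.0011 kg/kg → 0.0011 × 4000 / 9.8 = 0.45 mm
Layer 470–400 hPa: Δp = 70 hPa = 7000 Pa, q̄ = 0.002 kg/kg → 0.002 × 7000 / 9.8 = 1.43 mm
PW = 21.89 + 12.41 + 3.06 + 0.45 + 1.43 = 39.24 ≈ 39.2 mm.
Rainfall = ε × PW = 0.51 × 39.2 = 20.0 mm.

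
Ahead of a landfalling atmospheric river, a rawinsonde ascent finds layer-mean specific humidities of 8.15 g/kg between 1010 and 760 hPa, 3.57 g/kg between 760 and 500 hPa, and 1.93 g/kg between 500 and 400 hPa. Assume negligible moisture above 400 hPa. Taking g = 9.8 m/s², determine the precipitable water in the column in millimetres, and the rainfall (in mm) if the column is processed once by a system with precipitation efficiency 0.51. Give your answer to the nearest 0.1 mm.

PW ≈ 32.2 mm; rainfall ≈ 16.4 mm

Precipitable water is the column-integrated vapour mass per unit area: PW = (1/g) Σ q̄ Δp, with q in kg/kg and Δp in Pa (1 kg/m² of water = 1 mm).
Layer 1010–760 hPa: Δp = 250 hPa = 25000 Pa, q̄ = 0.00815 kg/kg → 0.00815 × 25000 / 9.8 = 20.79 mm
Layer 760–500 hPa: Δp = 260 hPa = 26000 Pa, q̄ = 0.00357 kg/kg → 0.00357 × 26000 / 9.8 = 9.47 mm
Layer 500–400 hPa: Δp = 100 hPa = 10000 Pa, q̄ = 0.00193 kg/kg → 0.00193 × 10000 / 9.8 = 1.97 mm
PW = 20.79 + 9.47 + 1.97 = 32.23 ≈ 32.2 mm.
Rainfall = ε × PW = 0.51 × 32.2 = 16.4 mm.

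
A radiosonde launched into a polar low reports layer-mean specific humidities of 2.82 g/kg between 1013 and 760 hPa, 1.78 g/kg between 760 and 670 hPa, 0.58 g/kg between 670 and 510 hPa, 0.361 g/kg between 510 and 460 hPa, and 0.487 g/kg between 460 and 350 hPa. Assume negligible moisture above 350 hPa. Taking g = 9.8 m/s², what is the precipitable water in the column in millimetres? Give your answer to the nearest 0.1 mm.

Precipitable water is the column-integrated vapour mass per unit area: PW = (1/g) Σ q̄ Δp, with q in kg/kg and Δp in Pa (1 kg/m² of water = 1 mm).
Layer 1013–760 hPa: Δp = 253 hPa = 25300 Pa, q̄ = 0.00282 kg/kg → 0.00282 × 25300 / 9.8 = 7.28 mm
Layer 760–670 hPa: Δp = 90 hPa = 9000 Pa, q̄ = 0.00178 kg/kg → 0.00178 × 9000 / 9.8 = 1.63 mm
Layer 670–510 hPa: Δp = 160 hPa = 16000 Pa, q̄ = 0.00058 kg/kg → 0.00058 × 16000 / 9.8 = 0.95 mm
Layer 510–460 hPa: Δp = 50 hPa = 5000 Pa, q̄ = 0.000361 kg/kg → 0.000361 × 5000 / 9.8 = 0.18 mm
Layer 460–350 hPa: Δp = 110 hPa = 11000 Pa, q̄ = 0.000487 kg/kg → 0.000487 × 11000 / 9.8 = 0.55 mm
PW = 7.28 + 1.63 + 0.95 + 0.18 + 0.55 = 10.59 ≈ 10.6 mm.

PW ≈ 10.6 mm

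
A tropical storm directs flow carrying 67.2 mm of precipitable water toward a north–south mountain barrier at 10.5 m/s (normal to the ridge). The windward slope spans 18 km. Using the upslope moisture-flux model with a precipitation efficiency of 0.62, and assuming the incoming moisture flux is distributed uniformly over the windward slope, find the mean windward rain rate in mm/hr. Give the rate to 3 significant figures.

R ≈ 87.5 mm/hr

Incoming column moisture flux per unit ridge length: F = V × PW = 10.5 × 67.2 = 705.6 mm·m/s.
Spread over the 18 km slope with efficiency ε = 0.62: R = ε·F/W = 0.62 × 705.6 / 18000 m = 2.430e-02 mm/s.
R = 2.430e-02 × 3600 = 87.5 mm/hr.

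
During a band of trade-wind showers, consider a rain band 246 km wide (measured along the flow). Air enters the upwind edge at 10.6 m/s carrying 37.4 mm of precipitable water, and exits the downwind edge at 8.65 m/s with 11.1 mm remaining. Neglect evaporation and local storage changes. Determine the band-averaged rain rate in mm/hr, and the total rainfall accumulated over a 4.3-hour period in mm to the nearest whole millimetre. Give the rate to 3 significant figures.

R ≈ 4.40 mm/hr; total ≈ 19 mm

Column moisture flux per unit crosswind length is F = V × PW.
Inflow: F_in = 10.6 × 37.4 = 396.44 mm·m/s
Outflow: F_out = 8.65 × 11.1 = 96.015 mm·m/s
Steady-state rate R = (F_in − F_out)/L = (396.44 − 96.015) / 246000 m = 1.221e-03 mm/s.
R = 1.221e-03 × 3600 = 4.40 mm/hr.
Over 4.3 h: total = 4.40 × 4.3 = 18.92 ≈ 19 mm.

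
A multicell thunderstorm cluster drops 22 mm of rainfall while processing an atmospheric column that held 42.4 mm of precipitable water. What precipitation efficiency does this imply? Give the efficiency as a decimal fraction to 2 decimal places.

ε ≈ 0.52

ε = rainfall / PW = 22 / 42.4 = 0.52.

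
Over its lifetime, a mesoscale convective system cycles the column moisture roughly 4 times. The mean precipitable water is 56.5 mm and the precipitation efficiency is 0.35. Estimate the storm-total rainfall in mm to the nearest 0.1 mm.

Each cycle deposits ε × PW = 0.35 × 56.5 = 19.775 mm.
Over 4 cycles: 4 × 19.775 = 79.1 mm.

rainfall ≈ 79.1 mm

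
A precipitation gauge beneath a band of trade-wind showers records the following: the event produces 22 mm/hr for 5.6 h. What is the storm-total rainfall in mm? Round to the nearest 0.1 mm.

total ≈ 123.2 mm

Total = Σ Rᵢ Δtᵢ = 22 × 5.6
      = 123.2 = 123.2 mm.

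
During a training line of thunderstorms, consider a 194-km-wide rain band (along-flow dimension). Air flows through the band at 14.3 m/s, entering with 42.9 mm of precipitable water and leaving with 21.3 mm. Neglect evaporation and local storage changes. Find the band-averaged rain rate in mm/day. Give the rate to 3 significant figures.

R ≈ 138 mm/day

Column moisture flux per unit crosswind length is F = V × PW.
Inflow: F_in = 14.3 × 42.9 = 613.47 mm·m/s
Outflow: F_out = 14.3 × 21.3 = 304.59 mm·m/s
Steady-state rate R = (F_in − F_out)/L = (613.47 − 304.59) / 194000 m = 1.592e-03 mm/s.
R = 1.592e-03 × 3600 × 24 = 138 mm/day.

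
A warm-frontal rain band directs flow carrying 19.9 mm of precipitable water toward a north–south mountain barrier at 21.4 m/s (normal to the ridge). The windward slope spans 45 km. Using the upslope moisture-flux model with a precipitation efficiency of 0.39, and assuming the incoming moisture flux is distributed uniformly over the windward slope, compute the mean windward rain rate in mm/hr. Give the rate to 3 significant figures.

R ≈ 13.3 mm/hr

Incoming column moisture flux per unit ridge length: F = V × PW = 21.4 × 19.9 = 425.86 mm·m/s.
Spread over the 45 km slope with efficiency ε = 0.39: R = ε·F/W = 0.39 × 425.86 / 45000 m = 3.691e-03 mm/s.
R = 3.691e-03 × 3600 = 13.3 mm/hr.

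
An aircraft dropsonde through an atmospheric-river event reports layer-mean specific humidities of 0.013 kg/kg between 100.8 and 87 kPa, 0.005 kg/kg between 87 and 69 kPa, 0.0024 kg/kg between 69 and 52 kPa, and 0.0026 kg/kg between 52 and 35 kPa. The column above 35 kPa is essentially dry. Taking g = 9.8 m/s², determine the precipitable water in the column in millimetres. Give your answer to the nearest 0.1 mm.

Precipitable water is the column-integrated vapour mass per unit area: PW = (1/g) Σ q̄ Δp, with q in kg/kg and Δp in Pa (1 kg/m² of water = 1 mm).
Layer 100.8–87 kPa: Δp = 138 hPa = 13800 Pa, q̄ = 0.013 kg/kg → 0.013 × 13800 / 9.8 = 18.31 mm
Layer 87–69 kPa: Δp = 180 hPa = 18000 Pa, q̄ = 0.005 kg/kg → 0.005 × 18000 / 9.8 = 9.18 mm
Layer 69–52 kPa: Δp = 170 hPa = 17000 Pa, q̄ = 0.0024 kg/kg → 0.0024 × 17000 / 9.8 = 4.16 mm
Layer 52–35 kPa: Δp = 170 hPa = 17000 Pa, q̄ = 0.0026 kg/kg → 0.0026 × 17000 / 9.8 = 4.51 mm
PW = 18.31 + 9.18 + 4.16 + 4.51 = 36.16 ≈ 36.2 mm.

PW ≈ 36.2 mm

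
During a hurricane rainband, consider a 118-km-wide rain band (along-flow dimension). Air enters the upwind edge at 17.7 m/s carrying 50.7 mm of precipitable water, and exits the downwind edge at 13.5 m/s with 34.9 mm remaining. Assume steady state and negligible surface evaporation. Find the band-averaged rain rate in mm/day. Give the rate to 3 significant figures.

Column moisture flux per unit crosswind length is F = V × PW.
Inflow: F_in = 17.7 × 50.7 = 897.39 mm·m/s
Outflow: F_out = 13.5 × 34.9 = 471.15 mm·m/s
Steady-state rate R = (F_in − F_out)/L = (897.39 − 471.15) / 118000 m = 3.612e-03 mm/s.
R = 3.612e-03 × 3600 × 24 = 312 mm/day.

R ≈ 312 mm/day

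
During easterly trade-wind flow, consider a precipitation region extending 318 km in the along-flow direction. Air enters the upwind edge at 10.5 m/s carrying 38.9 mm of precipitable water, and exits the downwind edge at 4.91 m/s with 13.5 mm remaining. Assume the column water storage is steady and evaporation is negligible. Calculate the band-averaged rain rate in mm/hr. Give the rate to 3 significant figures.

R ≈ 3.87 mm/hr

Column moisture flux per unit crosswind length is F = V × PW.
Inflow: F_in = 10.5 × 38.9 = 408.45 mm·m/s
Outflow: F_out = 4.91 × 13.5 = 66.285 mm·m/s
Steady-state rate R = (F_in − F_out)/L = (408.45 − 66.285) / 318000 m = 1.076e-03 mm/s.
R = 1.076e-03 × 3600 = 3.87 mm/hr.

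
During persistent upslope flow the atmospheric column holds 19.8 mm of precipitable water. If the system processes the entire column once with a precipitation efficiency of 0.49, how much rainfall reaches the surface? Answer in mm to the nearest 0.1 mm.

Rainfall = ε × PW = 0.49 × 19.8 = 9.7 mm.

rainfall ≈ 9.7 mm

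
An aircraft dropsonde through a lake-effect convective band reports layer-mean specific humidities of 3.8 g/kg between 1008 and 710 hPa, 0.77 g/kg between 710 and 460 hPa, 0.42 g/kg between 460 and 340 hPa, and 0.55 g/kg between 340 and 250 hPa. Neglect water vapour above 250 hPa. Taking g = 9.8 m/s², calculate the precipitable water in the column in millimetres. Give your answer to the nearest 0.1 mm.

PW ≈ 14.5 mm

Precipitable water is the column-integrated vapour mass per unit area: PW = (1/g) Σ q̄ Δp, with q in kg/kg and Δp in Pa (1 kg/m² of water = 1 mm).
Layer 1008–710 hPa: Δp = 298 hPa = 29800 Pa, q̄ = 0.0038 kg/kg → 0.0038 × 29800 / 9.8 = 11.56 mm
Layer 710–460 hPa: Δp = 250 hPa = 25000 Pa, q̄ = 0.00077 kg/kg → 0.00077 × 25000 / 9.8 = 1.96 mm
Layer 460–340 hPa: Δp = 120 hPa = 12000 Pa, q̄ = 0.00042 kg/kg → 0.00042 × 12000 / 9.8 = 0.51 mm
Layer 340–250 hPa: Δp = 90 hPa = 9000 Pa, q̄ = 0.00055 kg/kg → 0.00055 × 9000 / 9.8 = 0.51 mm
PW = 11.56 + 1.96 + 0.51 + 0.51 = 14.54 ≈ 14.5 mm.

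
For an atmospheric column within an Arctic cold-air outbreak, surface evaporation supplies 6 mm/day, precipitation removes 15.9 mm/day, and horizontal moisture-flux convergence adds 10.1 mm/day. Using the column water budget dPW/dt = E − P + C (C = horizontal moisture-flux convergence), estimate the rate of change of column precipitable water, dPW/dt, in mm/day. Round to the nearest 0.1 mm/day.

dPW/dt = E − P + C = 6 − 15.9 + (10.1) = 0.2 mm/day.

dPW/dt ≈ 0.2 mm/day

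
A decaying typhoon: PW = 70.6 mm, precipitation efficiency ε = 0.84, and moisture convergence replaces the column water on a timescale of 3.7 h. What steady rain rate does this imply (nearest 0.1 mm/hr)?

Each overturning extracts ε × PW = 0.84 × 70.6 = 59.304 mm.
Rate = ε·PW / τ = 59.304 / 3.7 h = 16.0 mm/hr.

R ≈ 16.0 mm/hr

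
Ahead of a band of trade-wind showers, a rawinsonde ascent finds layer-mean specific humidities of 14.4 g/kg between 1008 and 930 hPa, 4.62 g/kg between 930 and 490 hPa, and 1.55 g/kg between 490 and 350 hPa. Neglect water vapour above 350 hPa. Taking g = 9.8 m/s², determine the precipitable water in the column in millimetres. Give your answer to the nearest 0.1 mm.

Precipitable water is the column-integrated vapour mass per unit area: PW = (1/g) Σ q̄ Δp, with q in kg/kg and Δp in Pa (1 kg/m² of water = 1 mm).
Layer 1008–930 hPa: Δp = 78 hPa = 7800 Pa, q̄ = 0.0144 kg/kg → 0.0144 × 7800 / 9.8 = 11.46 mm
Layer 930–490 hPa: Δp = 440 hPa = 44000 Pa, q̄ = 0.00462 kg/kg → 0.00462 × 44000 / 9.8 = 20.74 mm
Layer 490–350 hPa: Δp = 140 hPa = 14000 Pa, q̄ = 0.00155 kg/kg → 0.00155 × 14000 / 9.8 = 2.21 mm
PW = 11.46 + 20.74 + 2.21 = 34.41 ≈ 34.4 mm.

PW ≈ 34.4 mm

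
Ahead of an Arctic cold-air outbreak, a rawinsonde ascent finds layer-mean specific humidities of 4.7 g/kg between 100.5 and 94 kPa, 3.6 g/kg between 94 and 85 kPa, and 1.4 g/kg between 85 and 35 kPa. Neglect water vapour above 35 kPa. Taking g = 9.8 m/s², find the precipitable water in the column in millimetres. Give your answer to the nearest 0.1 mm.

Precipitable water is the column-integrated vapour mass per unit area: PW = (1/g) Σ q̄ Δp, with q in kg/kg and Δp in Pa (1 kg/m² of water = 1 mm).
Layer 100.5–94 kPa: Δp = 65 hPa = 6500 Pa, q̄ = 0.0047 kg/kg → 0.0047 × 6500 / 9.8 = 3.12 mm
Layer 94–85 kPa: Δp = 90 hPa = 9000 Pa, q̄ = 0.0036 kg/kg → 0.0036 × 9000 / 9.8 = 3.31 mm
Layer 85–35 kPa: Δp = 500 hPa = 50000 Pa, q̄ = 0.0014 kg/kg → 0.0014 × 50000 / 9.8 = 7.14 mm
PW = 3.12 + 3.31 + 7.14 = 13.57 ≈ 13.6 mm.

PW ≈ 13.6 mm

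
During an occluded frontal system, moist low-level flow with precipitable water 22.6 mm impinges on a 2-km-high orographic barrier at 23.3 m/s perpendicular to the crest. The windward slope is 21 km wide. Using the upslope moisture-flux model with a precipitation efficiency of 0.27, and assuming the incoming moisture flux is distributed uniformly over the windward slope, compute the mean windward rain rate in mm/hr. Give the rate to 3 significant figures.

Incoming column moisture flux per unit ridge length: F = V × PW = 23.3 × 22.6 = 526.58 mm·m/s.
Spread over the 21 km slope with efficiency ε = 0.27: R = ε·F/W = 0.27 × 526.58 / 21000 m = 6.770e-03 mm/s.
R = 6.770e-03 × 3600 = 24.4 mm/hr.

R ≈ 24.4 mm/hr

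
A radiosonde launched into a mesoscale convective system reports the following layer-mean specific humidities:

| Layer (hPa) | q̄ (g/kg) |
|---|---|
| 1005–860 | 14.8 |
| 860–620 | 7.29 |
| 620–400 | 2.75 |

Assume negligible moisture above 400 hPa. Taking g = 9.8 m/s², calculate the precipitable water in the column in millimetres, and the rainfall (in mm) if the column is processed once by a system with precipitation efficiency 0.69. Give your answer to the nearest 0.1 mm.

Precipitable water is the column-integrated vapour mass per unit area: PW = (1/g) Σ q̄ Δp, with q in kg/kg and Δp in Pa (1 kg/m² of water = 1 mm).
Layer 1005–860 hPa: Δp = 145 hPa = 14500 Pa, q̄ = 0.0148 kg/kg → 0.0148 × 14500 / 9.8 = 21.90 mm
Layer 860–620 hPa: Δp = 240 hPa = 24000 Pa, q̄ = 0.00729 kg/kg → 0.00729 × 24000 / 9.8 = 17.85 mm
Layer 620–400 hPa: Δp = 220 hPa = 22000 Pa, q̄ = 0.00275 kg/kg → 0.00275 × 22000 / 9.8 = 6.17 mm
PW = 21.90 + 17.85 + 6.17 = 45.92 ≈ 45.9 mm.
Rainfall = ε × PW = 0.69 × 45.9 = 31.7 mm.

PW ≈ 45.9 mm; rainfall ≈ 31.7 mm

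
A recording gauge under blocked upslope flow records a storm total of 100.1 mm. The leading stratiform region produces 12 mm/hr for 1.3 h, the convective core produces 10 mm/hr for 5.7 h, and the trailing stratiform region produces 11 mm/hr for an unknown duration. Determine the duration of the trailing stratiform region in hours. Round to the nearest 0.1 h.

Known phases: 12 × 1.3 + 10 × 5.7 = 15.6 + 57 = 72.6 mm.
Remaining depth = 100.1 − 72.6 = 27.5 mm.
Duration = 27.5 / 11 = 2.5 h.

duration ≈ 2.5 h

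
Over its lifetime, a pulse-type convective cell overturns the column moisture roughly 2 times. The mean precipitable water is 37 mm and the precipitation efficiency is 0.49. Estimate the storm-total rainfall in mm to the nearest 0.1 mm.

Each cycle deposits ε × PW = 0.49 × 37 = 18.13 mm.
Over 2 cycles: 2 × 18.13 = 36.3 mm.

rainfall ≈ 36.3 mm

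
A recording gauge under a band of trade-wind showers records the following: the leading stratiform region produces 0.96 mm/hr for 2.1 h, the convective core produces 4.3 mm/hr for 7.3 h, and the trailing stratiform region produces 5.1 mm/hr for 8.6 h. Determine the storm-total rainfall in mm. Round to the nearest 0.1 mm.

Total = Σ Rᵢ Δtᵢ = 0.96 × 2.1 + 4.3 × 7.3 + 5.1 × 8.6
      = 2.016 + 31.39 + 43.86 = 77.3 mm.

total ≈ 77.3 mm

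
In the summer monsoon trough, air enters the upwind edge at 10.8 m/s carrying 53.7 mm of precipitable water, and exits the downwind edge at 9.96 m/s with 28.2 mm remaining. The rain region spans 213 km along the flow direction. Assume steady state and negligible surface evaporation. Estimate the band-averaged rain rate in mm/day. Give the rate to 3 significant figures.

R ≈ 121 mm/day

Column moisture flux per unit crosswind length is F = V × PW.
Inflow: F_in = 10.8 × 53.7 = 579.96 mm·m/s
Outflow: F_out = 9.96 × 28.2 = 280.872 mm·m/s
Steady-state rate R = (F_in − F_out)/L = (579.96 − 280.872) / 213000 m = 1.404e-03 mm/s.
R = 1.404e-03 × 3600 × 24 = 121 mm/day.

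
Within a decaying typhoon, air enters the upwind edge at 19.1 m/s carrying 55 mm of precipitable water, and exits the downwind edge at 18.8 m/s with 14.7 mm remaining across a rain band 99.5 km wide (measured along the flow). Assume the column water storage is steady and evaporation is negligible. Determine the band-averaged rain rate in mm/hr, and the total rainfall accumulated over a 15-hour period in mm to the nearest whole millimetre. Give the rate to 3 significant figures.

R ≈ 28.0 mm/hr; total ≈ 420 mm

Column moisture flux per unit crosswind length is F = V × PW.
Inflow: F_in = 19.1 × 55 = 1050.5 mm·m/s
Outflow: F_out = 18.8 × 14.7 = 276.36 mm·m/s
Steady-state rate R = (F_in − F_out)/L = (1050.5 − 276.36) / 99500 m = 7.780e-03 mm/s.
R = 7.780e-03 × 3600 = 28.0 mm/hr.
Over 15 h: total = 28.0 × 15 = 420 mm.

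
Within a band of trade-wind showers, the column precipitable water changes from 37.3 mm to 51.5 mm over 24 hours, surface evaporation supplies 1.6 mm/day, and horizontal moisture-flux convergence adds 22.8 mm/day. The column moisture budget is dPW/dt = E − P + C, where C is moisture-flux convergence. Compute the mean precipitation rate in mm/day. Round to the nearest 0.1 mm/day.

dPW/dt = (51.5 − 37.3) mm / (24/24 day) = +14.200 mm/day.
P = E + C − dPW/dt = 1.6 + (22.8) − (+14.200) = 10.2 mm/day.

P ≈ 10.2 mm/day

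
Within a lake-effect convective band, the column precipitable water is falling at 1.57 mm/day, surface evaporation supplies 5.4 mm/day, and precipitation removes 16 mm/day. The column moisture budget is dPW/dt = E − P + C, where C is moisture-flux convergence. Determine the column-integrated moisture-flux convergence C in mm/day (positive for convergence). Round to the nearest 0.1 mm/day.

dPW/dt = -1.57 mm/day.
C = dPW/dt − E + P = (-1.57) − 5.4 + 16 = 9.0 mm/day.

C ≈ 9.0 mm/day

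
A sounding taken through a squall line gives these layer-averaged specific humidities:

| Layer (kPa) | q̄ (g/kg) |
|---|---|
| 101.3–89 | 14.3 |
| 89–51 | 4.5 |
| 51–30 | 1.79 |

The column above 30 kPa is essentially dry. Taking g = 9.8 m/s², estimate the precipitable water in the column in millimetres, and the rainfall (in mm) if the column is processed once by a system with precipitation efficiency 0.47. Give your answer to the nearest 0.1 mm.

PW ≈ 39.2 mm; rainfall ≈ 18.4 mm

Precipitable water is the column-integrated vapour mass per unit area: PW = (1/g) Σ q̄ Δp, with q in kg/kg and Δp in Pa (1 kg/m² of water = 1 mm).
Layer 101.3–89 kPa: Δp = 123 hPa = 12300 Pa, q̄ = 0.0143 kg/kg → 0.0143 × 12300 / 9.8 = 17.95 mm
Layer 89–51 kPa: Δp = 380 hPa = 38000 Pa, q̄ = 0.0045 kg/kg → 0.0045 × 38000 / 9.8 = 17.45 mm
Layer 51–30 kPa: Δp = 210 hPa = 21000 Pa, q̄ = 0.00179 kg/kg → 0.00179 × 21000 / 9.8 = 3.84 mm
PW = 17.95 + 17.45 + 3.84 = 39.24 ≈ 39.2 mm.
Rainfall = ε × PW = 0.47 × 39.2 = 18.4 mm.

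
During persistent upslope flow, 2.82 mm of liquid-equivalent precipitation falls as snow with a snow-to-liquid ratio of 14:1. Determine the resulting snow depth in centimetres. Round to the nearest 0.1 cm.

snow depth ≈ 3.9 cm

Snow depth = liquid × ratio = 2.82 mm × 14 = 39.48 mm = 3.9 cm.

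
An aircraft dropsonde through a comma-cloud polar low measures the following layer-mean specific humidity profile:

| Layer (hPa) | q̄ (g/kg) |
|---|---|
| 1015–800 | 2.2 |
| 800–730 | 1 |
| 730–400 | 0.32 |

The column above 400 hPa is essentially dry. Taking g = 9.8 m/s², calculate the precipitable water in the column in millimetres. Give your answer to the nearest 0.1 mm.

PW ≈ 6.6 mm

Precipitable water is the column-integrated vapour mass per unit area: PW = (1/g) Σ q̄ Δp, with q in kg/kg and Δp in Pa (1 kg/m² of water = 1 mm).
Layer 1015–800 hPa: Δp = 215 hPa = 21500 Pa, q̄ = 0.0022 kg/kg → 0.0022 × 21500 / 9.8 = 4.83 mm
Layer 800–730 hPa: Δp = 70 hPa = 7000 Pa, q̄ = 0.001 kg/kg → 0.001 × 7000 / 9.8 = 0.71 mm
Layer 730–400 hPa: Δp = 330 hPa = 33000 Pa, q̄ = 0.00032 kg/kg → 0.00032 × 33000 / 9.8 = 1.08 mm
PW = 4.83 + 0.71 + 1.08 = 6.62 ≈ 6.6 mm.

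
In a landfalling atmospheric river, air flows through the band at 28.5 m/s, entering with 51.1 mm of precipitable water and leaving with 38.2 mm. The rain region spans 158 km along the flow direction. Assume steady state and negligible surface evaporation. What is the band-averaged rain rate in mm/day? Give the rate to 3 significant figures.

R ≈ 201 mm/day

Column moisture flux per unit crosswind length is F = V × PW.
Inflow: F_in = 28.5 × 51.1 = 1456.35 mm·m/s
Outflow: F_out = 28.5 × 38.2 = 1088.7 mm·m/s
Steady-state rate R = (F_in − F_out)/L = (1456.35 − 1088.7) / 158000 m = 2.327e-03 mm/s.
R = 2.327e-03 × 3600 × 24 = 201 mm/day.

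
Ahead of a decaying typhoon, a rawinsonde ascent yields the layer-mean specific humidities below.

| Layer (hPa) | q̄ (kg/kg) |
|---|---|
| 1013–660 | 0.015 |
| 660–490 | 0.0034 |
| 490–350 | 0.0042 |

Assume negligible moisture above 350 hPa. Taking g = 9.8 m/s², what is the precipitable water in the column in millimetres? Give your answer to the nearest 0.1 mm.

PW ≈ 65.9 mm

Precipitable water is the column-integrated vapour mass per unit area: PW = (1/g) Σ q̄ Δp, with q in kg/kg and Δp in Pa (1 kg/m² of water = 1 mm).
Layer 1013–660 hPa: Δp = 353 hPa = 35300 Pa, q̄ = 0.015 kg/kg → 0.015 × 35300 / 9.8 = 54.03 mm
Layer 660–490 hPa: Δp = 170 hPa = 17000 Pa, q̄ = 0.0034 kg/kg → 0.0034 × 17000 / 9.8 = 5.90 mm
Layer 490–350 hPa: Δp = 140 hPa = 14000 Pa, q̄ = 0.0042 kg/kg → 0.0042 × 14000 / 9.8 = 6.00 mm
PW = 54.03 + 5.90 + 6.00 = 65.93 ≈ 65.9 mm.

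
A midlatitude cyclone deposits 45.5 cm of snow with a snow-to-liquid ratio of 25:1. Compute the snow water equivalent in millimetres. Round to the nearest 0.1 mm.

SWE = snow depth / ratio = 45.5 cm / 25 = 1.820 cm = 18.2 mm.

SWE ≈ 18.2 mm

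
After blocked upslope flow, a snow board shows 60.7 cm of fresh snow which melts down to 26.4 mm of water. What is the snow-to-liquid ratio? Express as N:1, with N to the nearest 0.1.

Ratio = snow depth / SWE = 607 mm / 26.4 mm = 23.0, i.e. 23.0:1.

ratio ≈ 23.0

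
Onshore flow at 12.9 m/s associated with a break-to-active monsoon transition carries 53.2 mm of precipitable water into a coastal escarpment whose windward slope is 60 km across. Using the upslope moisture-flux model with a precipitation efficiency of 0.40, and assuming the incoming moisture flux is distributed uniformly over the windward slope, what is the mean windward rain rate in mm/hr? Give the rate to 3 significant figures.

Incoming column moisture flux per unit ridge length: F = V × PW = 12.9 × 53.2 = 686.28 mm·m/s.
Spread over the 60 km slope with efficiency ε = 0.40: R = ε·F/W = 0.40 × 686.28 / 60000 m = 4.575e-03 mm/s.
R = 4.575e-03 × 3600 = 16.5 mm/hr.

R ≈ 16.5 mm/hr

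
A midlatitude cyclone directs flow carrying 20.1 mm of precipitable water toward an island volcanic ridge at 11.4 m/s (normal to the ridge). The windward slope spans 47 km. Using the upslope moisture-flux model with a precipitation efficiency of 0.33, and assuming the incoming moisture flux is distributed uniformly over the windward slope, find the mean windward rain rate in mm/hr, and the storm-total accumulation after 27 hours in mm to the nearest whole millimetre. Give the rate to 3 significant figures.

R ≈ 5.79 mm/hr; total ≈ 156 mm

Incoming column moisture flux per unit ridge length: F = V × PW = 11.4 × 20.1 = 229.14 mm·m/s.
Spread over the 47 km slope with efficiency ε = 0.33: R = ε·F/W = 0.33 × 229.14 / 47000 m = 1.609e-03 mm/s.
R = 1.609e-03 × 3600 = 5.79 mm/hr.
Over 27 h: total = 5.79 × 27 = 156.33 ≈ 156 mm.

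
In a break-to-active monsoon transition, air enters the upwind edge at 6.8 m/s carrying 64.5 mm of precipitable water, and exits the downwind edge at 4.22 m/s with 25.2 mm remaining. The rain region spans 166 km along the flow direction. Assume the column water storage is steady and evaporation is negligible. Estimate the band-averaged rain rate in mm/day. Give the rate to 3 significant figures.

Column moisture flux per unit crosswind length is F = V × PW.
Inflow: F_in = 6.8 × 64.5 = 438.6 mm·m/s
Outflow: F_out = 4.22 × 25.2 = 106.344 mm·m/s
Steady-state rate R = (F_in − F_out)/L = (438.6 − 106.344) / 166000 m = 2.002e-03 mm/s.
R = 2.002e-03 × 3600 × 24 = 173 mm/day.

R ≈ 173 mm/day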